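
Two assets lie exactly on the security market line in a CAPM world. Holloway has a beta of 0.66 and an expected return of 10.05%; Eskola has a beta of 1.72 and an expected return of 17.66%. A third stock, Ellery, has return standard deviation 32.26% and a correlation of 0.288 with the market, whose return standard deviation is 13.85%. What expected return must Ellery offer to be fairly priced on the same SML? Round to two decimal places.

10.13%

MRP = (17.66% − 10.05%) / (1.72 − 0.66) = 7.1792%
R_f = 10.05% − 0.66 × 7.1792% = 5.3117%
β_Ellery = ρ·σ_i/σ_m = 0.288 × 32.26 / 13.85 = 0.6708
E(R_Ellery) = R_f + β × MRP = 5.3117% + 0.6708 × 7.1792% = 10.13%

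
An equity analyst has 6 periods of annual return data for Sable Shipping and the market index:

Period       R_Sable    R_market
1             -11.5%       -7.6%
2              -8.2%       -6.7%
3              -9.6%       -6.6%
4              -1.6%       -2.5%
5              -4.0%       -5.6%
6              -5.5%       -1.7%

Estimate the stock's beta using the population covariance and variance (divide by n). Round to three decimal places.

Mean R_i = (-11.5 − 8.2 − 9.6 − 1.6 − 4.0 − 5.5) / 6 = -6.7333%
Mean R_m = (-7.6 − 6.7 − 6.6 − 2.5 − 5.6 − 1.7) / 6 = -5.1167%
Σ(R_i − R̄_i)(R_m − R̄_m) = 34.7367  ⇒  Cov = 34.7367 / 6 = 5.7895
Σ(R_m − R̄_m)² = 29.6283  ⇒  Var(R_m) = 29.6283 / 6 = 4.9381
β = Cov / Var(R_m) = 5.7895 / 4.9381 = 1.1724

1.172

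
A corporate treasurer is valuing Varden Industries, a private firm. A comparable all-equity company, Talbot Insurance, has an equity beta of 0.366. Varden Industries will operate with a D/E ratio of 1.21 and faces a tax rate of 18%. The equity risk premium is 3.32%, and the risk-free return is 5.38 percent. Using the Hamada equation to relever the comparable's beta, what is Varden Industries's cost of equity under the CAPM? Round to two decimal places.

7.80%

β_L = β_U × [1 + (1 − t)(D/E)] = 0.366 × [1 + (1 − 0.18) × 1.21]
    = 0.366 × [1 + 0.82 × 1.21] = 0.366 × 1.9922 = 0.7291
E(R) = R_f + β_L × MRP = 5.38% + 0.7291 × 3.32% = 7.80%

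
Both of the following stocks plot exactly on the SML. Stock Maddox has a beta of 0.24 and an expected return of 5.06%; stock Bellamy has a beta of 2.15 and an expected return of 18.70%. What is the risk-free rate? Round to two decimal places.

Both satisfy E(R) = R_f + β·MRP, so the slope of the SML is
MRP = (18.70% − 5.06%) / (2.15 − 0.24) = 13.64% / 1.91 = 7.1414%
R_f = E(R_Maddox) − β_Maddox·MRP = 5.06% − 0.24 × 7.1414% = 3.3461%

3.35%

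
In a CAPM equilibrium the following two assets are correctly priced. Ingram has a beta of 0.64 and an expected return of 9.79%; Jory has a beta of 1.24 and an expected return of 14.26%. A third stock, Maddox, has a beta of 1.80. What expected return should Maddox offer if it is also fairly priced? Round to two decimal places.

MRP (SML slope) = (14.26% − 9.79%) / (1.24 − 0.64) = 4.47% / 0.60 = 7.4500%
R_f (intercept) = 9.79% − 0.64 × 7.4500% = 5.0220%
E(R_Maddox) = R_f + β × MRP = 5.0220% + 1.80 × 7.4500% = 18.43%

18.43%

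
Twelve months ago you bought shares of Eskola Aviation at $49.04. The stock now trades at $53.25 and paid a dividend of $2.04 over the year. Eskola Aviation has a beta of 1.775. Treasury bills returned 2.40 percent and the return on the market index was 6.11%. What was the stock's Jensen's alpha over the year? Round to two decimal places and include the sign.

Realised HPR = (P1 + D1 − P0) / P0 = (53.25 + 2.04 − 49.04) / 49.04 = 6.25 / 49.04 = 12.7447%
MRP = 6.11% − 2.40% = 3.71%
CAPM required = R_f + β·MRP = 2.40% + 1.775 × 3.71% = 8.98525%
α = realised − required = 12.7447% − 8.98525% = +3.76%

+3.76%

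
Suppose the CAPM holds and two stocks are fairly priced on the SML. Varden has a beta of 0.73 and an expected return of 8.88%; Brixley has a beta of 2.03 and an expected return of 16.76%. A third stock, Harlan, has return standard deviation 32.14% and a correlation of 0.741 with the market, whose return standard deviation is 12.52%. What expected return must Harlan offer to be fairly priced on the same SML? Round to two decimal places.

15.99%

MRP = (16.76% − 8.88%) / (2.03 − 0.73) = 6.0615%
R_f = 8.88% − 0.73 × 6.0615% = 4.4551%
β_Harlan = ρ·σ_i/σ_m = 0.741 × 32.14 / 12.52 = 1.9022
E(R_Harlan) = R_f + β × MRP = 4.4551% + 1.9022 × 6.0615% = 15.99%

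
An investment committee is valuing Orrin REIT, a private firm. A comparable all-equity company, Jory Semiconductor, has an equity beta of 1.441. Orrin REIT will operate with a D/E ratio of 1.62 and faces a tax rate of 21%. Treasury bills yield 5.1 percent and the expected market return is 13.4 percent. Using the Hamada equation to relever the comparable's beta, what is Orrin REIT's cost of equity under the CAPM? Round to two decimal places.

32.37%

β_L = β_U × [1 + (1 − t)(D/E)] = 1.441 × [1 + (1 − 0.21) × 1.62]
    = 1.441 × [1 + 0.79 × 1.62] = 1.441 × 2.2798 = 3.2852
MRP = 13.4% − 5.1% = 8.30%
E(R) = R_f + β_L × MRP = 5.1% + 3.2852 × 8.3% = 32.37%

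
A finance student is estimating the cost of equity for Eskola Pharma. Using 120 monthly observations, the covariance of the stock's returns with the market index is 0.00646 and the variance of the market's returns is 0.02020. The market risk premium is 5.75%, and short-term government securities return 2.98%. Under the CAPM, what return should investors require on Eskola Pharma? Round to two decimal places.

4.82%

β = Cov(R_i, R_m) / Var(R_m) = 0.00646 / 0.02020 = 0.3198
E(R) = R_f + β × MRP = 2.98% + 0.3198 × 5.75% = 4.82%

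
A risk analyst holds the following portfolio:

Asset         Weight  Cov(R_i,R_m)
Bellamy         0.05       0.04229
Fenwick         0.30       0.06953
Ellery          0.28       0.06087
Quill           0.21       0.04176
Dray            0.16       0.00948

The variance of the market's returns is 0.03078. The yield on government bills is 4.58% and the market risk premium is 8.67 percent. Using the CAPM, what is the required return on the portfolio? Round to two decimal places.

β_Bellamy = 0.04229 / 0.03078 = 1.3739
β_Fenwick = 0.06953 / 0.03078 = 2.2589
β_Ellery = 0.06087 / 0.03078 = 1.9776
β_Quill = 0.04176 / 0.03078 = 1.3567
β_Dray = 0.00948 / 0.03078 = 0.3080
β_P = Σ w_i β_i = 0.05×1.3739 + 0.30×2.2589 + 0.28×1.9776 + 0.21×1.3567 + 0.16×0.3080 = 1.6343
E(R_P) = R_f + β_P × MRP = 4.58% + 1.6343 × 8.67% = 18.75%

18.75%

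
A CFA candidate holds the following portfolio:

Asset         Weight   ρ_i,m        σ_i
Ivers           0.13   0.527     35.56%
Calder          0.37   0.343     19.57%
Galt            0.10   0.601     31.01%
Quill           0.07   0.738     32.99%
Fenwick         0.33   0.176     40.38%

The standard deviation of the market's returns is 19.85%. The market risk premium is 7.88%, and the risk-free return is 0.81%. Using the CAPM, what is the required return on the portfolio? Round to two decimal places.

β_Ivers = 0.527 × 35.56% / 19.85% = 0.9441
β_Calder = 0.343 × 19.57% / 19.85% = 0.3382
β_Galt = 0.601 × 31.01% / 19.85% = 0.9389
β_Quill = 0.738 × 32.99% / 19.85% = 1.2265
β_Fenwick = 0.176 × 40.38% / 19.85% = 0.3580
β_P = Σ w_i β_i = 0.13×0.9441 + 0.37×0.3382 + 0.10×0.9389 + 0.07×1.2265 + 0.33×0.3580 = 0.5458
E(R_P) = R_f + β_P × MRP = 0.81% + 0.5458 × 7.88% = 5.11%

5.11%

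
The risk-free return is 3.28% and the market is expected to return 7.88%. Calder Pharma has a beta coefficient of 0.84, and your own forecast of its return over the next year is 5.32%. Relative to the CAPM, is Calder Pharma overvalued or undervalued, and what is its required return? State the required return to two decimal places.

MRP = 7.88% − 3.28% = 4.60%
Required return = R_f + β·MRP = 3.28% + 0.84 × 4.60% = 7.14%
Forecast 5.32% < required 7.14% → the stock plots below the SML → overvalued.

Overvalued; required return 7.14%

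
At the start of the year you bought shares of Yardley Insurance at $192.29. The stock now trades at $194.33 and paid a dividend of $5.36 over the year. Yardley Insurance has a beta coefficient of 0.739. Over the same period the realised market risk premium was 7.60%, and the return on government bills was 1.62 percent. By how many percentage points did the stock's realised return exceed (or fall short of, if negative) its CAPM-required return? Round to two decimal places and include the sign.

-3.39%

Realised HPR = (P1 + D1 − P0) / P0 = (194.33 + 5.36 − 192.29) / 192.29 = 7.40 / 192.29 = 3.8484%
CAPM required = R_f + β·MRP = 1.62% + 0.739 × 7.60% = 7.23640%
α = realised − required = 3.8484% − 7.23640% = -3.39%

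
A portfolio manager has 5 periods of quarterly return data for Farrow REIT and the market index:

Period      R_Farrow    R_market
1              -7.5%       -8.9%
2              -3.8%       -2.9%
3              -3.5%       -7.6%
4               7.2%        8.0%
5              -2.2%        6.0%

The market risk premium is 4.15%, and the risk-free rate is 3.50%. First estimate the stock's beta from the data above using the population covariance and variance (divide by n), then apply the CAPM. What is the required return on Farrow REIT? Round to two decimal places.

Mean R_i = (-7.5 − 3.8 − 3.5 + 7.2 − 2.2) / 5 = -1.9600%
Mean R_m = (-8.9 − 2.9 − 7.6 + 8.0 + 6.0) / 5 = -1.0800%
Σ(R_i − R̄_i)(R_m − R̄_m) = 138.1860  ⇒  Cov = 138.1860 / 5 = 27.6372
Σ(R_m − R̄_m)² = 239.5480  ⇒  Var(R_m) = 239.5480 / 5 = 47.9096
β = Cov / Var(R_m) = 27.6372 / 47.9096 = 0.5769
E(R) = R_f + β × MRP = 3.50% + 0.5769 × 4.15% = 5.89%

5.89%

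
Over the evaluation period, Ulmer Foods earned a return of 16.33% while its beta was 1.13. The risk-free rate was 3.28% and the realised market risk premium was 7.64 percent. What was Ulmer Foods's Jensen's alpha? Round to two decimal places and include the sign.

CAPM benchmark = R_f + β(R_m − R_f) = 3.28% + 1.13 × 7.64% = 11.9132%
α = actual − benchmark = 16.33% − 11.9132% = +4.42%

+4.42%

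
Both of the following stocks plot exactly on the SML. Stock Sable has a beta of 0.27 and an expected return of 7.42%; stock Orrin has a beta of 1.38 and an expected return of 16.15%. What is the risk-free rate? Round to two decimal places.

5.30%

Both satisfy E(R) = R_f + β·MRP, so the slope of the SML is
MRP = (16.15% − 7.42%) / (1.38 − 0.27) = 8.73% / 1.11 = 7.8649%
R_f = E(R_Sable) − β_Sable·MRP = 7.42% − 0.27 × 7.8649% = 5.2965%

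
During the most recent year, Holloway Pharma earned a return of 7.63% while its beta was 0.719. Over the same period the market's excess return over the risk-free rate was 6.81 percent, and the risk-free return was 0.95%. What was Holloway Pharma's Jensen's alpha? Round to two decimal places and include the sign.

+1.78%

CAPM benchmark = R_f + β(R_m − R_f) = 0.95% + 0.719 × 6.81% = 5.84639%
α = actual − benchmark = 7.63% − 5.84639% = +1.78%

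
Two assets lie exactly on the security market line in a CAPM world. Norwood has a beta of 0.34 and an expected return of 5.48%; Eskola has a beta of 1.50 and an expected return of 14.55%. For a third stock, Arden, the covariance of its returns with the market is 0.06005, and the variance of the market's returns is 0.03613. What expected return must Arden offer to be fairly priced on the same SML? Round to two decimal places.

15.82%

MRP = (14.55% − 5.48%) / (1.50 − 0.34) = 7.8190%
R_f = 5.48% − 0.34 × 7.8190% = 2.8215%
β_Arden = Cov / Var(R_m) = 0.06005 / 0.03613 = 1.6621
E(R_Arden) = R_f + β × MRP = 2.8215% + 1.6621 × 7.8190% = 15.82%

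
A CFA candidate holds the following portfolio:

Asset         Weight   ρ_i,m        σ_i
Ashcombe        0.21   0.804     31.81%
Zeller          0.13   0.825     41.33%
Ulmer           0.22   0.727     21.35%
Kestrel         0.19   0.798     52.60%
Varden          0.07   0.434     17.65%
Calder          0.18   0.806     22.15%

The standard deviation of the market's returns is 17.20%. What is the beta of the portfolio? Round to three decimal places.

β_Ashcombe = 0.804 × 31.81% / 17.20% = 1.4869
β_Zeller = 0.825 × 41.33% / 17.20% = 1.9824
β_Ulmer = 0.727 × 21.35% / 17.20% = 0.9024
β_Kestrel = 0.798 × 52.60% / 17.20% = 2.4404
β_Varden = 0.434 × 17.65% / 17.20% = 0.4454
β_Calder = 0.806 × 22.15% / 17.20% = 1.0380
β_P = Σ w_i β_i = 0.21×1.4869 + 0.13×1.9824 + 0.22×0.9024 + 0.19×2.4404 + 0.07×0.4454 + 0.18×1.0380 = 1.4502

1.450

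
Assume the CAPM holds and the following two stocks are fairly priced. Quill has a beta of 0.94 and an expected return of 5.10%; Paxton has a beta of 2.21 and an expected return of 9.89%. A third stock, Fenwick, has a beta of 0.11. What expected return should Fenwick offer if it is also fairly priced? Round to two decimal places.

1.97%

MRP (SML slope) = (9.89% − 5.10%) / (2.21 − 0.94) = 4.79% / 1.27 = 3.7717%
R_f (intercept) = 5.10% − 0.94 × 3.7717% = 1.5546%
E(R_Fenwick) = R_f + β × MRP = 1.5546% + 0.11 × 3.7717% = 1.97%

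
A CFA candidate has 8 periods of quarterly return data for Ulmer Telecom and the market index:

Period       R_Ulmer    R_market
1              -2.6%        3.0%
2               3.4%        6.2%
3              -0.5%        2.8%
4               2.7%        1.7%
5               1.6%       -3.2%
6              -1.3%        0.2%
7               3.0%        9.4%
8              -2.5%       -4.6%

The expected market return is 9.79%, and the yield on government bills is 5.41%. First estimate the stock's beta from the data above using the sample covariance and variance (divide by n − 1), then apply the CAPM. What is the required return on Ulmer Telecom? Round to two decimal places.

Mean R_i = (-2.6 + 3.4 − 0.5 + 2.7 + 1.6 − 1.3 + 3.0 − 2.5) / 8 = 0.4750%
Mean R_m = (3.0 + 6.2 + 2.8 + 1.7 − 3.2 + 0.2 + 9.4 − 4.6) / 8 = 1.9375%
Σ(R_i − R̄_i)(R_m − R̄_m) = 43.4275  ⇒  Cov = 43.4275 / 7 = 6.2039
Σ(R_m − R̄_m)² = 147.9388  ⇒  Var(R_m) = 147.9388 / 7 = 21.1341
β = Cov / Var(R_m) = 6.2039 / 21.1341 = 0.2935
MRP = 9.79% − 5.41% = 4.38%
E(R) = R_f + β × MRP = 5.41% + 0.2935 × 4.38% = 6.70%

6.70%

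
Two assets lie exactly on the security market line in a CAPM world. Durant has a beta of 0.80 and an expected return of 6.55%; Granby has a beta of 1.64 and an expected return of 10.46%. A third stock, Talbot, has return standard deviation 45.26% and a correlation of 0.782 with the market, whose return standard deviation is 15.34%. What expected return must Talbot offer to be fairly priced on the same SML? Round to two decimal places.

MRP = (10.46% − 6.55%) / (1.64 − 0.80) = 4.6548%
R_f = 6.55% − 0.80 × 4.6548% = 2.8262%
β_Talbot = ρ·σ_i/σ_m = 0.782 × 45.26 / 15.34 = 2.3073
E(R_Talbot) = R_f + β × MRP = 2.8262% + 2.3073 × 4.6548% = 13.57%

13.57%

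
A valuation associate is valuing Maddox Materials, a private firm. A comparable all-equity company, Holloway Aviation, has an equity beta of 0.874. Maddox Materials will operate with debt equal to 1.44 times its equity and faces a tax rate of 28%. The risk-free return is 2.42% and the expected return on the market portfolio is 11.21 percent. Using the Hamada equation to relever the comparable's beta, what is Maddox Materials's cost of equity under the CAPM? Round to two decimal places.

18.07%

β_L = β_U × [1 + (1 − t)(D/E)] = 0.874 × [1 + (1 − 0.28) × 1.44]
    = 0.874 × [1 + 0.72 × 1.44] = 0.874 × 2.0368 = 1.7802
MRP = 11.21% − 2.42% = 8.79%
E(R) = R_f + β_L × MRP = 2.42% + 1.7802 × 8.79% = 18.07%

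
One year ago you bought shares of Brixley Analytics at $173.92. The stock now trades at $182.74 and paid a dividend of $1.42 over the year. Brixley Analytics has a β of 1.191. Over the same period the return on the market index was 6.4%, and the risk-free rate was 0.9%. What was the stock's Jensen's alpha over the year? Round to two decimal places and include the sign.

-1.56%

Realised HPR = (P1 + D1 − P0) / P0 = (182.74 + 1.42 − 173.92) / 173.92 = 10.24 / 173.92 = 5.8878%
MRP = 6.4% − 0.9% = 5.50%
CAPM required = R_f + β·MRP = 0.9% + 1.191 × 5.5% = 7.4505%
α = realised − required = 5.8878% − 7.4505% = -1.56%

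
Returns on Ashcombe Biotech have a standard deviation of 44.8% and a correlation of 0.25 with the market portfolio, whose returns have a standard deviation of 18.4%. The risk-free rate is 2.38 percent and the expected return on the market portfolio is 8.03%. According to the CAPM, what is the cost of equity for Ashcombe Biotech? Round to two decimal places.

5.82%

β = ρ × σ_i / σ_m = 0.25 × 44.8% / 18.4% = 0.6087
MRP = 8.03% − 2.38% = 5.65%
E(R) = 2.38% + 0.6087 × 5.65% = 5.82%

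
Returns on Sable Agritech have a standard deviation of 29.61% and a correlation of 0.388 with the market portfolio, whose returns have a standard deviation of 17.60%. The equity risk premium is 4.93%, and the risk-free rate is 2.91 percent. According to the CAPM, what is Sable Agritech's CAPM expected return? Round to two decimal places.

β = ρ × σ_i / σ_m = 0.388 × 29.61% / 17.60% = 0.6528
E(R) = 2.91% + 0.6528 × 4.93% = 6.13%

6.13%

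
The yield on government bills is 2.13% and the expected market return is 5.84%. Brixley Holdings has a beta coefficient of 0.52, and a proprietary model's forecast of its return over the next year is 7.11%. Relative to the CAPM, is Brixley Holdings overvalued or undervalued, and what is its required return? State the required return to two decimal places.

MRP = 5.84% − 2.13% = 3.71%
Required return = R_f + β·MRP = 2.13% + 0.52 × 3.71% = 4.06%
Forecast 7.11% > required 4.06% → the stock plots above the SML → undervalued.

Undervalued; required return 4.06%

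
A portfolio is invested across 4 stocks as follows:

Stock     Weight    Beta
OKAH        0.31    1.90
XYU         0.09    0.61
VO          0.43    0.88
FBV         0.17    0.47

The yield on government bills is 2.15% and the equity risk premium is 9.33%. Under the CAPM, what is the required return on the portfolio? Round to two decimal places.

β_P = Σ w_i β_i = 0.31×1.90 + 0.09×0.61 + 0.43×0.88 + 0.17×0.47 = 1.1022
E(R_P) = R_f + β_P × MRP = 2.15% + 1.1022 × 9.33% = 12.43%

12.43%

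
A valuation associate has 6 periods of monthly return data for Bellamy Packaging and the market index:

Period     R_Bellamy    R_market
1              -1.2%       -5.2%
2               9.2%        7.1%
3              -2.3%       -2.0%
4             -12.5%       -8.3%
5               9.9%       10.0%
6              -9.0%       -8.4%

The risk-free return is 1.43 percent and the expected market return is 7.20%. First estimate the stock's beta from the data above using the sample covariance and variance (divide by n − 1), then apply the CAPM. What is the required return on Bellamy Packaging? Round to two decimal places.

7.84%

Mean R_i = (-1.2 + 9.2 − 2.3 − 12.5 + 9.9 − 9.0) / 6 = -0.9833%
Mean R_m = (-5.2 + 7.1 − 2.0 − 8.3 + 10.0 − 8.4) / 6 = -1.1333%
Σ(R_i − R̄_i)(R_m − R̄_m) = 347.8233  ⇒  Cov = 347.8233 / 5 = 69.5647
Σ(R_m − R̄_m)² = 313.1933  ⇒  Var(R_m) = 313.1933 / 5 = 62.6387
β = Cov / Var(R_m) = 69.5647 / 62.6387 = 1.1106
MRP = 7.20% − 1.43% = 5.77%
E(R) = R_f + β × MRP = 1.43% + 1.1106 × 5.77% = 7.84%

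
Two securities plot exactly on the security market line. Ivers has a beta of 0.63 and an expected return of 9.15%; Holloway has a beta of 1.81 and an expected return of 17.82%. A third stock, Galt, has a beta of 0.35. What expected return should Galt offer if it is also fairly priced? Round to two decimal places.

MRP (SML slope) = (17.82% − 9.15%) / (1.81 − 0.63) = 8.67% / 1.18 = 7.3475%
R_f (intercept) = 9.15% − 0.63 × 7.3475% = 4.5211%
E(R_Galt) = R_f + β × MRP = 4.5211% + 0.35 × 7.3475% = 7.09%

7.09%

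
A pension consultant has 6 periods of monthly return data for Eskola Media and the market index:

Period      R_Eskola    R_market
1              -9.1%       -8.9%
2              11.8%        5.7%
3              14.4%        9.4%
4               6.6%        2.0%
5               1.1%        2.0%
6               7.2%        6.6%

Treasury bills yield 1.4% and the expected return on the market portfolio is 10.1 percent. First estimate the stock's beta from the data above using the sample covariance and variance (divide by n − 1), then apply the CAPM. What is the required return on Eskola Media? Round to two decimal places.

12.33%

Mean R_i = (-9.1 + 11.8 + 14.4 + 6.6 + 1.1 + 7.2) / 6 = 5.3333%
Mean R_m = (-8.9 + 5.7 + 9.4 + 2.0 + 2.0 + 6.6) / 6 = 2.8000%
Σ(R_i − R̄_i)(R_m − R̄_m) = 256.9300  ⇒  Cov = 256.9300 / 5 = 51.3860
Σ(R_m − R̄_m)² = 204.5800  ⇒  Var(R_m) = 204.5800 / 5 = 40.9160
β = Cov / Var(R_m) = 51.3860 / 40.9160 = 1.2559
MRP = 10.1% − 1.4% = 8.70%
E(R) = R_f + β × MRP = 1.4% + 1.2559 × 8.7% = 12.33%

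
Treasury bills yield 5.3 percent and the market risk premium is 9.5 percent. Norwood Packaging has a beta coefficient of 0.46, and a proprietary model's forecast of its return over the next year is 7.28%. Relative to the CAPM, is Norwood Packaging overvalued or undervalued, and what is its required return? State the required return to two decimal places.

Required return = R_f + β·MRP = 5.3% + 0.46 × 9.5% = 9.67%
Forecast 7.28% < required 9.67% → the stock plots below the SML → overvalued.

Overvalued; required return 9.67%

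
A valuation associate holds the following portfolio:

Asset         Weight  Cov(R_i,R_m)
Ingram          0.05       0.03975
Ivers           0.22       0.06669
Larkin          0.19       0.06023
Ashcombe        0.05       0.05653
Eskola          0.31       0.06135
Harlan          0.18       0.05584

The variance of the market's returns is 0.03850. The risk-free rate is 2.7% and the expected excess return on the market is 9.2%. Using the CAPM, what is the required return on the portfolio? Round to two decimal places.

β_Ingram = 0.03975 / 0.03850 = 1.0325
β_Ivers = 0.06669 / 0.03850 = 1.7322
β_Larkin = 0.06023 / 0.03850 = 1.5644
β_Ashcombe = 0.05653 / 0.03850 = 1.4683
β_Eskola = 0.06135 / 0.03850 = 1.5935
β_Harlan = 0.05584 / 0.03850 = 1.4504
β_P = Σ w_i β_i = 0.05×1.0325 + 0.22×1.7322 + 0.19×1.5644 + 0.05×1.4683 + 0.31×1.5935 + 0.18×1.4504 = 1.5584
E(R_P) = R_f + β_P × MRP = 2.7% + 1.5584 × 9.2% = 17.04%

17.04%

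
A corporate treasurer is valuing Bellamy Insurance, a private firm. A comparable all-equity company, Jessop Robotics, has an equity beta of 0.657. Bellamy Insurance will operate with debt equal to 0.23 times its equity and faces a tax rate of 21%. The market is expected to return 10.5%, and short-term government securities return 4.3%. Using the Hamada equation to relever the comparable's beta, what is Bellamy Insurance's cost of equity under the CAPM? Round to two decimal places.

9.11%

β_L = β_U × [1 + (1 − t)(D/E)] = 0.657 × [1 + (1 − 0.21) × 0.23]
    = 0.657 × [1 + 0.79 × 0.23] = 0.657 × 1.1817 = 0.7764
MRP = 10.5% − 4.3% = 6.20%
E(R) = R_f + β_L × MRP = 4.3% + 0.7764 × 6.2% = 9.11%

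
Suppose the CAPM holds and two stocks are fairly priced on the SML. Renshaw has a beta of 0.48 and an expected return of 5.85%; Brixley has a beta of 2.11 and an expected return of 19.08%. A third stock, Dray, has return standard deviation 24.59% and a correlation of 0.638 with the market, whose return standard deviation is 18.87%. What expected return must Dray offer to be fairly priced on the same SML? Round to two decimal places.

MRP = (19.08% − 5.85%) / (2.11 − 0.48) = 8.1166%
R_f = 5.85% − 0.48 × 8.1166% = 1.9540%
β_Dray = ρ·σ_i/σ_m = 0.638 × 24.59 / 18.87 = 0.8314
E(R_Dray) = R_f + β × MRP = 1.9540% + 0.8314 × 8.1166% = 8.70%

8.70%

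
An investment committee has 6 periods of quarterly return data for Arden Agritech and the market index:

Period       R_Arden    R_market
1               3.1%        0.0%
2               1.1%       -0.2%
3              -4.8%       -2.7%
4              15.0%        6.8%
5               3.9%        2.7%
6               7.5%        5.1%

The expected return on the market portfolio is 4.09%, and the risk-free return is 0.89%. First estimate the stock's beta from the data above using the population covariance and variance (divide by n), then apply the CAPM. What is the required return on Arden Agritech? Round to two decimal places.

Mean R_i = (3.1 + 1.1 − 4.8 + 15.0 + 3.9 + 7.5) / 6 = 4.3000%
Mean R_m = (0.0 − 0.2 − 2.7 + 6.8 + 2.7 + 5.1) / 6 = 1.9500%
Σ(R_i − R̄_i)(R_m − R̄_m) = 113.2100  ⇒  Cov = 113.2100 / 6 = 18.8683
Σ(R_m − R̄_m)² = 64.0550  ⇒  Var(R_m) = 64.0550 / 6 = 10.6758
β = Cov / Var(R_m) = 18.8683 / 10.6758 = 1.7674
MRP = 4.09% − 0.89% = 3.20%
E(R) = R_f + β × MRP = 0.89% + 1.7674 × 3.20% = 6.55%

6.55%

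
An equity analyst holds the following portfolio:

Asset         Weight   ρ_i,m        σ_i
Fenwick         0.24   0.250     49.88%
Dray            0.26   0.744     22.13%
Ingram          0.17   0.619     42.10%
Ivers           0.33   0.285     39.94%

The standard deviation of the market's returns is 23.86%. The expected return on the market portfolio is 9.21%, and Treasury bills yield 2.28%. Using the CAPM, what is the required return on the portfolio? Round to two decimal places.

β_Fenwick = 0.250 × 49.88% / 23.86% = 0.5226
β_Dray = 0.744 × 22.13% / 23.86% = 0.6901
β_Ingram = 0.619 × 42.10% / 23.86% = 1.0922
β_Ivers = 0.285 × 39.94% / 23.86% = 0.4771
β_P = Σ w_i β_i = 0.24×0.5226 + 0.26×0.6901 + 0.17×1.0922 + 0.33×0.4771 = 0.6480
MRP = 9.21% − 2.28% = 6.93%
E(R_P) = R_f + β_P × MRP = 2.28% + 0.6480 × 6.93% = 6.77%

6.77%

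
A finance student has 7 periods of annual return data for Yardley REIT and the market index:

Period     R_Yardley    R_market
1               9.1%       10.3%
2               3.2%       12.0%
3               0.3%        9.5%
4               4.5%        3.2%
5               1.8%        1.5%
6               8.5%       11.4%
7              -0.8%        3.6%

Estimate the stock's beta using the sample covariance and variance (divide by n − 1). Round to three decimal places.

0.431

Mean R_i = (9.1 + 3.2 + 0.3 + 4.5 + 1.8 + 8.5 − 0.8) / 7 = 3.8000%
Mean R_m = (10.3 + 12.0 + 9.5 + 3.2 + 1.5 + 11.4 + 3.6) / 7 = 7.3571%
Σ(R_i − R̄_i)(R_m − R̄_m) = 50.4000  ⇒  Cov = 50.4000 / 6 = 8.4000
Σ(R_m − R̄_m)² = 116.8571  ⇒  Var(R_m) = 116.8571 / 6 = 19.4762
β = Cov / Var(R_m) = 8.4000 / 19.4762 = 0.4313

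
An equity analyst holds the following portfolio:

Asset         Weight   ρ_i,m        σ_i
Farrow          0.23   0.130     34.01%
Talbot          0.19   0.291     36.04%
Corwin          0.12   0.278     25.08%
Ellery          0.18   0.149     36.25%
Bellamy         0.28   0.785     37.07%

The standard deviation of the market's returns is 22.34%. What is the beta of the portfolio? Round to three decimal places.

β_Farrow = 0.130 × 34.01% / 22.34% = 0.1979
β_Talbot = 0.291 × 36.04% / 22.34% = 0.4695
β_Corwin = 0.278 × 25.08% / 22.34% = 0.3121
β_Ellery = 0.149 × 36.25% / 22.34% = 0.2418
β_Bellamy = 0.785 × 37.07% / 22.34% = 1.3026
β_P = Σ w_i β_i = 0.23×0.1979 + 0.19×0.4695 + 0.12×0.3121 + 0.18×0.2418 + 0.28×1.3026 = 0.5804

0.580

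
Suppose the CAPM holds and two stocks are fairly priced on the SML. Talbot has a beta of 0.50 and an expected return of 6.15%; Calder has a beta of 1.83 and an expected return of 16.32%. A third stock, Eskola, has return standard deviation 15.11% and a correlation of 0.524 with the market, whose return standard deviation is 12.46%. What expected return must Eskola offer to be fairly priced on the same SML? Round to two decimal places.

MRP = (16.32% − 6.15%) / (1.83 − 0.50) = 7.6466%
R_f = 6.15% − 0.50 × 7.6466% = 2.3267%
β_Eskola = ρ·σ_i/σ_m = 0.524 × 15.11 / 12.46 = 0.6354
E(R_Eskola) = R_f + β × MRP = 2.3267% + 0.6354 × 7.6466% = 7.19%

7.19%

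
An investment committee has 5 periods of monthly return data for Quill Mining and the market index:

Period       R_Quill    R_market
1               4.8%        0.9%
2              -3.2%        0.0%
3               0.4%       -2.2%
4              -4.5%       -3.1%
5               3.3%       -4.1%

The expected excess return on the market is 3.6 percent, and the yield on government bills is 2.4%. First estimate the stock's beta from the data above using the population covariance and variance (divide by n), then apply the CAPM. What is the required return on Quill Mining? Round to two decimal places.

3.47%

Mean R_i = (4.8 − 3.2 + 0.4 − 4.5 + 3.3) / 5 = 0.1600%
Mean R_m = (0.9 + 0.0 − 2.2 − 3.1 − 4.1) / 5 = -1.7000%
Σ(R_i − R̄_i)(R_m − R̄_m) = 5.2200  ⇒  Cov = 5.2200 / 5 = 1.0440
Σ(R_m − R̄_m)² = 17.6200  ⇒  Var(R_m) = 17.6200 / 5 = 3.5240
β = Cov / Var(R_m) = 1.0440 / 3.5240 = 0.2963
E(R) = R_f + β × MRP = 2.4% + 0.2963 × 3.6% = 3.47%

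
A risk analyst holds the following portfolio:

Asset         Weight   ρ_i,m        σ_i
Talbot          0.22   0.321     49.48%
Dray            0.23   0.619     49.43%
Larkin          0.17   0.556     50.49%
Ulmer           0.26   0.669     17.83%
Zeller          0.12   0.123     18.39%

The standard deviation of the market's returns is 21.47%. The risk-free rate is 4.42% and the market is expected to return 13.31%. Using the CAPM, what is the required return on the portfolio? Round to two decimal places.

β_Talbot = 0.321 × 49.48% / 21.47% = 0.7398
β_Dray = 0.619 × 49.43% / 21.47% = 1.4251
β_Larkin = 0.556 × 50.49% / 21.47% = 1.3075
β_Ulmer = 0.669 × 17.83% / 21.47% = 0.5556
β_Zeller = 0.123 × 18.39% / 21.47% = 0.1054
β_P = Σ w_i β_i = 0.22×0.7398 + 0.23×1.4251 + 0.17×1.3075 + 0.26×0.5556 + 0.12×0.1054 = 0.8699
MRP = 13.31% − 4.42% = 8.89%
E(R_P) = R_f + β_P × MRP = 4.42% + 0.8699 × 8.89% = 12.15%

12.15%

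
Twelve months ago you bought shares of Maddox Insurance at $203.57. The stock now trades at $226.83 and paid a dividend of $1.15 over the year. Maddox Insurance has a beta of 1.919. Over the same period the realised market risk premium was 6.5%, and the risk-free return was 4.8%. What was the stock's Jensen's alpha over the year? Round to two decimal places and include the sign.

-5.28%

Realised HPR = (P1 + D1 − P0) / P0 = (226.83 + 1.15 − 203.57) / 203.57 = 24.41 / 203.57 = 11.9910%
CAPM required = R_f + β·MRP = 4.8% + 1.919 × 6.5% = 17.2735%
α = realised − required = 11.9910% − 17.2735% = -5.28%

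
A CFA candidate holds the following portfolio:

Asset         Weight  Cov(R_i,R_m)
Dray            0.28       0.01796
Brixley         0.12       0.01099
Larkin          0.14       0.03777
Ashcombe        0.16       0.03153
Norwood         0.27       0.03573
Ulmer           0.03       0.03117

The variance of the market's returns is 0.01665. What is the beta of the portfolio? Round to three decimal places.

1.637

β_Dray = 0.01796 / 0.01665 = 1.0787
β_Brixley = 0.01099 / 0.01665 = 0.6601
β_Larkin = 0.03777 / 0.01665 = 2.2685
β_Ashcombe = 0.03153 / 0.01665 = 1.8937
β_Norwood = 0.03573 / 0.01665 = 2.1459
β_Ulmer = 0.03117 / 0.01665 = 1.8721
β_P = Σ w_i β_i = 0.28×1.0787 + 0.12×0.6601 + 0.14×2.2685 + 0.16×1.8937 + 0.27×2.1459 + 0.03×1.8721 = 1.6374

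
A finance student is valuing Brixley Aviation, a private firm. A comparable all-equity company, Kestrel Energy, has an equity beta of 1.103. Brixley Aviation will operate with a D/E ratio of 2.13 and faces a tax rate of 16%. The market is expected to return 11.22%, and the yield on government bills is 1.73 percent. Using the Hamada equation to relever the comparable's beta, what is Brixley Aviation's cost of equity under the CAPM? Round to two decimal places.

β_L = β_U × [1 + (1 − t)(D/E)] = 1.103 × [1 + (1 − 0.16) × 2.13]
    = 1.103 × [1 + 0.84 × 2.13] = 1.103 × 2.7892 = 3.0765
MRP = 11.22% − 1.73% = 9.49%
E(R) = R_f + β_L × MRP = 1.73% + 3.0765 × 9.49% = 30.93%

30.93%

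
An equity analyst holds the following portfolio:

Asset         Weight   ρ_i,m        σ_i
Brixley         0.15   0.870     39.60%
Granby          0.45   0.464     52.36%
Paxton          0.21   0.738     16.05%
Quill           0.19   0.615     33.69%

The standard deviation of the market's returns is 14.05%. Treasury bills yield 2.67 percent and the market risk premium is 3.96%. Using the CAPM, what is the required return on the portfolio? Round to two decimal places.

9.02%

β_Brixley = 0.870 × 39.60% / 14.05% = 2.4521
β_Granby = 0.464 × 52.36% / 14.05% = 1.7292
β_Paxton = 0.738 × 16.05% / 14.05% = 0.8431
β_Quill = 0.615 × 33.69% / 14.05% = 1.4747
β_P = Σ w_i β_i = 0.15×2.4521 + 0.45×1.7292 + 0.21×0.8431 + 0.19×1.4747 = 1.6032
E(R_P) = R_f + β_P × MRP = 2.67% + 1.6032 × 3.96% = 9.02%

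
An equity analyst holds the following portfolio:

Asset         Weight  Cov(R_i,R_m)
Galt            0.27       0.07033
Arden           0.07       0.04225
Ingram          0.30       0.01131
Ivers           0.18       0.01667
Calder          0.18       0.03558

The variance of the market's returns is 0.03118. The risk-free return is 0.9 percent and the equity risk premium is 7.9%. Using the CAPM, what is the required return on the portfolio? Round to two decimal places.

β_Galt = 0.07033 / 0.03118 = 2.2556
β_Arden = 0.04225 / 0.03118 = 1.3550
β_Ingram = 0.01131 / 0.03118 = 0.3627
β_Ivers = 0.01667 / 0.03118 = 0.5346
β_Calder = 0.03558 / 0.03118 = 1.1411
β_P = Σ w_i β_i = 0.27×2.2556 + 0.07×1.3550 + 0.30×0.3627 + 0.18×0.5346 + 0.18×1.1411 = 1.1143
E(R_P) = R_f + β_P × MRP = 0.9% + 1.1143 × 7.9% = 9.70%

9.70%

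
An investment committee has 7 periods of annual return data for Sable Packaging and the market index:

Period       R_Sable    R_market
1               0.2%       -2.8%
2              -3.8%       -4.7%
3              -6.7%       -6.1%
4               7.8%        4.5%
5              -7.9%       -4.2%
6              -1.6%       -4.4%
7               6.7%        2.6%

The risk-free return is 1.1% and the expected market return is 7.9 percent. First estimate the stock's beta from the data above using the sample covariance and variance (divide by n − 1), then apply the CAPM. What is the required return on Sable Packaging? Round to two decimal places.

10.72%

Mean R_i = (0.2 − 3.8 − 6.7 + 7.8 − 7.9 − 1.6 + 6.7) / 7 = -0.7571%
Mean R_m = (-2.8 − 4.7 − 6.1 + 4.5 − 4.2 − 4.4 + 2.6) / 7 = -2.1571%
Σ(R_i − R̄_i)(R_m − R̄_m) = 139.4771  ⇒  Cov = 139.4771 / 6 = 23.2462
Σ(R_m − R̄_m)² = 98.5771  ⇒  Var(R_m) = 98.5771 / 6 = 16.4295
β = Cov / Var(R_m) = 23.2462 / 16.4295 = 1.4149
MRP = 7.9% − 1.1% = 6.80%
E(R) = R_f + β × MRP = 1.1% + 1.4149 × 6.8% = 10.72%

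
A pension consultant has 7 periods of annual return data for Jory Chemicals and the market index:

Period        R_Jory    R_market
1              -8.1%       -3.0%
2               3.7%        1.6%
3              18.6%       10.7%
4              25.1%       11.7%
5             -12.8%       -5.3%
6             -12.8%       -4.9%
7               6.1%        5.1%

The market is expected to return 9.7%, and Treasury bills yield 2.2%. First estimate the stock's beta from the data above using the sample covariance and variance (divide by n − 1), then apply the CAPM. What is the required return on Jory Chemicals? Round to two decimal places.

Mean R_i = (-8.1 + 3.7 + 18.6 + 25.1 − 12.8 − 12.8 + 6.1) / 7 = 2.8286%
Mean R_m = (-3.0 + 1.6 + 10.7 + 11.7 − 5.3 − 4.9 + 5.1) / 7 = 2.2714%
Σ(R_i − R̄_i)(R_m − R̄_m) = 639.6057  ⇒  Cov = 639.6057 / 6 = 106.6010
Σ(R_m − R̄_m)² = 304.9343  ⇒  Var(R_m) = 304.9343 / 6 = 50.8224
β = Cov / Var(R_m) = 106.6010 / 50.8224 = 2.0975
MRP = 9.7% − 2.2% = 7.50%
E(R) = R_f + β × MRP = 2.2% + 2.0975 × 7.5% = 17.93%

17.93%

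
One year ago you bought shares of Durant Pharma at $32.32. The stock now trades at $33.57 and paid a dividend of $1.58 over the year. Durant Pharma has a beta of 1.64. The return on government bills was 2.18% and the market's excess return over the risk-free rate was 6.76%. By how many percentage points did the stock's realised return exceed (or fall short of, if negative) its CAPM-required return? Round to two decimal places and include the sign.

-4.51%

Realised HPR = (P1 + D1 − P0) / P0 = (33.57 + 1.58 − 32.32) / 32.32 = 2.83 / 32.32 = 8.7562%
CAPM required = R_f + β·MRP = 2.18% + 1.64 × 6.76% = 13.2664%
α = realised − required = 8.7562% − 13.2664% = -4.51%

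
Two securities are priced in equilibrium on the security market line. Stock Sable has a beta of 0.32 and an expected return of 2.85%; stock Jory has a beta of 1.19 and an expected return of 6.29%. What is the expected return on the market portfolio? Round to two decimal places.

Both satisfy E(R) = R_f + β·MRP, so the slope of the SML is
MRP = (6.29% − 2.85%) / (1.19 − 0.32) = 3.44% / 0.87 = 3.9540%
R_f = E(R_Sable) − β_Sable·MRP = 2.85% − 0.32 × 3.9540% = 1.5847%
E(R_m) = R_f + MRP = 1.5847% + 3.9540% = 5.54%

5.54%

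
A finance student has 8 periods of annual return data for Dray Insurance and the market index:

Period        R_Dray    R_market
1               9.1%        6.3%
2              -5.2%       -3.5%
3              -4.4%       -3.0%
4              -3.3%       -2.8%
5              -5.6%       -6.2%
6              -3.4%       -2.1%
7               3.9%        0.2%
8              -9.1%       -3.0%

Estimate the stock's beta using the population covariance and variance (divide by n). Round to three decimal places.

1.421

Mean R_i = (9.1 − 5.2 − 4.4 − 3.3 − 5.6 − 3.4 + 3.9 − 9.1) / 8 = -2.2500%
Mean R_m = (6.3 − 3.5 − 3.0 − 2.8 − 6.2 − 2.1 + 0.2 − 3.0) / 8 = -1.7625%
Σ(R_i − R̄_i)(R_m − R̄_m) = 136.1850  ⇒  Cov = 136.1850 / 8 = 17.0231
Σ(R_m − R̄_m)² = 95.8188  ⇒  Var(R_m) = 95.8188 / 8 = 11.9774
β = Cov / Var(R_m) = 17.0231 / 11.9774 = 1.4213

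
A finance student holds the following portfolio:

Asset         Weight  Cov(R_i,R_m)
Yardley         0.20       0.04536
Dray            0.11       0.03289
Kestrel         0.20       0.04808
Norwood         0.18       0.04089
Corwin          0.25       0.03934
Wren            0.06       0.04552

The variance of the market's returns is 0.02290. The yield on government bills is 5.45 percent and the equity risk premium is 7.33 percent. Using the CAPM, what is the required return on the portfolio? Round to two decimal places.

18.97%

β_Yardley = 0.04536 / 0.02290 = 1.9808
β_Dray = 0.03289 / 0.02290 = 1.4362
β_Kestrel = 0.04808 / 0.02290 = 2.0996
β_Norwood = 0.04089 / 0.02290 = 1.7856
β_Corwin = 0.03934 / 0.02290 = 1.7179
β_Wren = 0.04552 / 0.02290 = 1.9878
β_P = Σ w_i β_i = 0.20×1.9808 + 0.11×1.4362 + 0.20×2.0996 + 0.18×1.7856 + 0.25×1.7179 + 0.06×1.9878 = 1.8442
E(R_P) = R_f + β_P × MRP = 5.45% + 1.8442 × 7.33% = 18.97%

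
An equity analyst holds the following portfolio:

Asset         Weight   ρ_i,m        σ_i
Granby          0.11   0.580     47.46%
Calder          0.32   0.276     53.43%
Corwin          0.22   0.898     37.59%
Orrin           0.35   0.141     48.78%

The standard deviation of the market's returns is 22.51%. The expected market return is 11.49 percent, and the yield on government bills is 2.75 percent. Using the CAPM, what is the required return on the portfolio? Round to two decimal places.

β_Granby = 0.580 × 47.46% / 22.51% = 1.2229
β_Calder = 0.276 × 53.43% / 22.51% = 0.6551
β_Corwin = 0.898 × 37.59% / 22.51% = 1.4996
β_Orrin = 0.141 × 48.78% / 22.51% = 0.3056
β_P = Σ w_i β_i = 0.11×1.2229 + 0.32×0.6551 + 0.22×1.4996 + 0.35×0.3056 = 0.7810
MRP = 11.49% − 2.75% = 8.74%
E(R_P) = R_f + β_P × MRP = 2.75% + 0.7810 × 8.74% = 9.58%

9.58%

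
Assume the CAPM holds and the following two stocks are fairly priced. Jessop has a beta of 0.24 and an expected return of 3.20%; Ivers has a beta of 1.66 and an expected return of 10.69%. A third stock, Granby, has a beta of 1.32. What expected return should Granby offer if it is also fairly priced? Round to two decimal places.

8.90%

MRP (SML slope) = (10.69% − 3.20%) / (1.66 − 0.24) = 7.49% / 1.42 = 5.2746%
R_f (intercept) = 3.20% − 0.24 × 5.2746% = 1.9341%
E(R_Granby) = R_f + β × MRP = 1.9341% + 1.32 × 5.2746% = 8.90%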